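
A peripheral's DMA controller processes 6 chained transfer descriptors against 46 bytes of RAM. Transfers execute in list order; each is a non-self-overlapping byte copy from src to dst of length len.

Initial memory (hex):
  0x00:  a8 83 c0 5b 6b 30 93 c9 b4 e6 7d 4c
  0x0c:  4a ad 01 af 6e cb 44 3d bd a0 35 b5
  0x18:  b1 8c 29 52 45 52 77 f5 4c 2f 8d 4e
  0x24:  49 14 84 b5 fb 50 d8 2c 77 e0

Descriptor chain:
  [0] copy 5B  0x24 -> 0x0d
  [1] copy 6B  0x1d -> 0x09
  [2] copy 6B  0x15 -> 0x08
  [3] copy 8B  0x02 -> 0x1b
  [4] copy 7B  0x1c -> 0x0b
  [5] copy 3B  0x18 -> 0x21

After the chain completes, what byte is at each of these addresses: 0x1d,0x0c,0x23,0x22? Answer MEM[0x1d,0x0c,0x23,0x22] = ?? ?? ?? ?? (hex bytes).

#0 dst[0x0d+5] := {0x49,0x14,0x84,0xb5,0xfb}
#1 dst[0x09+6] := {0x52,0x77,0xf5,0x4c,0x2f,0x8d}
#2 dst[0x08+6] := {0xa0,0x35,0xb5,0xb1,0x8c,0x29}
#3 dst[0x1b+8] := {0xc0,0x5b,0x6b,0x30,0x93,0xc9,0xa0,0x35}
#4 dst[0x0b+7] := {0x5b,0x6b,0x30,0x93,0xc9,0xa0,0x35}
#5 dst[0x21+3] := {0xb1,0x8c,0x29}
query mem[0x1d]=0x6b, mem[0x0c]=0x6b, mem[0x23]=0x29, mem[0x22]=0x8c

MEM[0x1d,0x0c,0x23,0x22] = 6b 6b 29 8c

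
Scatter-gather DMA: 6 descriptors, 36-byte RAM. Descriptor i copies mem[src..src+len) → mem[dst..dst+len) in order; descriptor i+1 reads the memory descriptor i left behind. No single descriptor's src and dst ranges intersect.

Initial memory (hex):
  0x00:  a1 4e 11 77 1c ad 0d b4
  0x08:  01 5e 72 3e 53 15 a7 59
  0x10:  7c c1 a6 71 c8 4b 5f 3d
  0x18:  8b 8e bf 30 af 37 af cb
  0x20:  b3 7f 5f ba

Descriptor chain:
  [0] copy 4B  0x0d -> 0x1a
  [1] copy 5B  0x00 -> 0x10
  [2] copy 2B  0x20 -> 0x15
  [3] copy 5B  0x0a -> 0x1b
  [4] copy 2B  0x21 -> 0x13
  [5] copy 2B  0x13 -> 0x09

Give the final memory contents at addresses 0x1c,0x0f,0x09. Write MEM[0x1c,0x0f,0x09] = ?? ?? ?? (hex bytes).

MEM[0x1c,0x0f,0x09] = 3e 59 7f

#0 dst[0x1a+4] := {0x15,0xa7,0x59,0x7c}
#1 dst[0x10+5] := {0xa1,0x4e,0x11,0x77,0x1c}
#2 dst[0x15+2] := {0xb3,0x7f}
#3 dst[0x1b+5] := {0x72,0x3e,0x53,0x15,0xa7}
#4 dst[0x13+2] := {0x7f,0x5f}
#5 dst[0x09+2] := {0x7f,0x5f}
query mem[0x1c]=0x3e, mem[0x0f]=0x59, mem[0x09]=0x7f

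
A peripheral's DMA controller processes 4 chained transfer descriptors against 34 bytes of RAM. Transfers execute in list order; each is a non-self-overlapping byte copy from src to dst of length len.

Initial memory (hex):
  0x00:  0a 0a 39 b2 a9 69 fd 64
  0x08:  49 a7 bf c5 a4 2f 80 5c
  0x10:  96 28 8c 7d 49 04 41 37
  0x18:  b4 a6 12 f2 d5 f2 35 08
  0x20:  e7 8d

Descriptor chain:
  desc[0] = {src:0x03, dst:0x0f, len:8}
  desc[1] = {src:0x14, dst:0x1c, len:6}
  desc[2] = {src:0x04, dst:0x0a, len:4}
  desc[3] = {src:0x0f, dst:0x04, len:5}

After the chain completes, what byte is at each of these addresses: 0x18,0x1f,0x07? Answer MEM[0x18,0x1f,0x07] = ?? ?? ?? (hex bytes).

  after D0: wrote 8B at 0x0f = b2a969fd6449a7bf
  after D1: wrote 6B at 0x1c = 49a7bf37b4a6
  after D2: wrote 4B at 0x0a = a969fd64
  after D3: wrote 5B at 0x04 = b2a969fd64
query mem[0x18]=0xb4, mem[0x1f]=0x37, mem[0x07]=0xfd

MEM[0x18,0x1f,0x07] = b4 37 fd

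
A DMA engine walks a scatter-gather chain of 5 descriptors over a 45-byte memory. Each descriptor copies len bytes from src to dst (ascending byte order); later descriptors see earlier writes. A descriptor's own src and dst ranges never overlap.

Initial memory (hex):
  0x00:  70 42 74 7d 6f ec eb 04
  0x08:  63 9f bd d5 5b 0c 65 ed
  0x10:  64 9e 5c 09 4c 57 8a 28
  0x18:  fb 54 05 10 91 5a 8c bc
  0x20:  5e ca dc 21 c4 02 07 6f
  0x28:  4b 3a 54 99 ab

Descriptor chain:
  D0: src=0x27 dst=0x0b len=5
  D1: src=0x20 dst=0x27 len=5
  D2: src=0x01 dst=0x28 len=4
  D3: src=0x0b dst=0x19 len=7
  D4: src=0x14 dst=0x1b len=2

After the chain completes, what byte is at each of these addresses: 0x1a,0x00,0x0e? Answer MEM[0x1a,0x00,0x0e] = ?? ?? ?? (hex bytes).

MEM[0x1a,0x00,0x0e] = 4b 70 54

#0 dst[0x0b+5] := {0x6f,0x4b,0x3a,0x54,0x99}
#1 dst[0x27+5] := {0x5e,0xca,0xdc,0x21,0xc4}
#2 dst[0x28+4] := {0x42,0x74,0x7d,0x6f}
#3 dst[0x19+7] := {0x6f,0x4b,0x3a,0x54,0x99,0x64,0x9e}
#4 dst[0x1b+2] := {0x4c,0x57}
query mem[0x1a]=0x4b, mem[0x00]=0x70, mem[0x0e]=0x54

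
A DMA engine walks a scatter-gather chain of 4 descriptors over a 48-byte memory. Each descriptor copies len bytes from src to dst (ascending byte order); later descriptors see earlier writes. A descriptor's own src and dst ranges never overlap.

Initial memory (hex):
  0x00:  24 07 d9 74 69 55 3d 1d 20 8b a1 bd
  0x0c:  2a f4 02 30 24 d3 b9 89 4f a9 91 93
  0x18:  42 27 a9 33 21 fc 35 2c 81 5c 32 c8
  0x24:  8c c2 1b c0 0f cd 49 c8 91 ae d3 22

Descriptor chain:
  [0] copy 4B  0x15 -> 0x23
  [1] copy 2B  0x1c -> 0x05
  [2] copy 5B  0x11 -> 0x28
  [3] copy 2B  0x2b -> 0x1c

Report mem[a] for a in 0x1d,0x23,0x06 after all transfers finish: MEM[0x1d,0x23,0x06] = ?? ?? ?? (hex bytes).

MEM[0x1d,0x23,0x06] = a9 a9 fc

[0] 0x15->0x23 len=4 : a9 91 93 42
[1] 0x1c->0x05 len=2 : 21 fc
[2] 0x11->0x28 len=5 : d3 b9 89 4f a9
[3] 0x2b->0x1c len=2 : 4f a9
query mem[0x1d]=0xa9, mem[0x23]=0xa9, mem[0x06]=0xfc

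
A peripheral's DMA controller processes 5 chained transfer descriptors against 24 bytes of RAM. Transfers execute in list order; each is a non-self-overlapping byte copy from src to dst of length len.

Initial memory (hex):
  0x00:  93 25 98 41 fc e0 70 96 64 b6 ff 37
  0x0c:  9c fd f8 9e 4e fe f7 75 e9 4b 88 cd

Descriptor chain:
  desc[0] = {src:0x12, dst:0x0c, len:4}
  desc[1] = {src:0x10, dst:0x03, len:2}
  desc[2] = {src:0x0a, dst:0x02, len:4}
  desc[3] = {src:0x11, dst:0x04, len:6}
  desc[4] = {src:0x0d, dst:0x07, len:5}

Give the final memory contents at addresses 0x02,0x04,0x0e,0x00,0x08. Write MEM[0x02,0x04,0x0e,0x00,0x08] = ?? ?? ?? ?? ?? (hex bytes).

MEM[0x02,0x04,0x0e,0x00,0x08] = ff fe e9 93 e9

  after D0: wrote 4B at 0x0c = f775e94b
  after D1: wrote 2B at 0x03 = 4efe
  after D2: wrote 4B at 0x02 = ff37f775
  after D3: wrote 6B at 0x04 = fef775e94b88
  after D4: wrote 5B at 0x07 = 75e94b4efe
query mem[0x02]=0xff, mem[0x04]=0xfe, mem[0x0e]=0xe9, mem[0x00]=0x93, mem[0x08]=0xe9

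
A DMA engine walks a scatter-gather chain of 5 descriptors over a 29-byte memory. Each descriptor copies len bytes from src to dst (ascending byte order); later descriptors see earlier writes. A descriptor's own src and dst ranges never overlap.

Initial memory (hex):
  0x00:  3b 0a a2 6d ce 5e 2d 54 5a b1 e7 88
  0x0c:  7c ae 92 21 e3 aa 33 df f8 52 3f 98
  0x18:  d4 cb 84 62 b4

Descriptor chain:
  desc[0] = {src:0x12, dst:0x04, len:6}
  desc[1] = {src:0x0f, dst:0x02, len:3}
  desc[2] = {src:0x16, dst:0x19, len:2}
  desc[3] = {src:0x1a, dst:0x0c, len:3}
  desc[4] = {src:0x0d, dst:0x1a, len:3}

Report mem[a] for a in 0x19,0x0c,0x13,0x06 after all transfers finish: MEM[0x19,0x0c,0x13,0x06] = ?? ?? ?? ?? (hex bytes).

MEM[0x19,0x0c,0x13,0x06] = 3f 98 df f8

[0] 0x12->0x04 len=6 : 33 df f8 52 3f 98
[1] 0x0f->0x02 len=3 : 21 e3 aa
[2] 0x16->0x19 len=2 : 3f 98
[3] 0x1a->0x0c len=3 : 98 62 b4
[4] 0x0d->0x1a len=3 : 62 b4 21
query mem[0x19]=0x3f, mem[0x0c]=0x98, mem[0x13]=0xdf, mem[0x06]=0xf8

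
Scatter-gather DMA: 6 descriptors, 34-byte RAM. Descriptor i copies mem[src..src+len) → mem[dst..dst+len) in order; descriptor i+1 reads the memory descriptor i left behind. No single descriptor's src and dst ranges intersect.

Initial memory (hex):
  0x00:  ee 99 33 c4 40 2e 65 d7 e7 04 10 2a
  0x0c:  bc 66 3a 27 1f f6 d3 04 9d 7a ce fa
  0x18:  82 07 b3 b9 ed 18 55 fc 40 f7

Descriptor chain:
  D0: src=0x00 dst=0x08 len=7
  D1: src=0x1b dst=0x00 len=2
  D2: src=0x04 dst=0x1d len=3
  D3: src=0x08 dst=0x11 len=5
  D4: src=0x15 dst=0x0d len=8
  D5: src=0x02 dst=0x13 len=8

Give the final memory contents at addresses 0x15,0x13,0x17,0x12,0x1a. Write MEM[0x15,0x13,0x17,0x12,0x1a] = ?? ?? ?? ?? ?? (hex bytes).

MEM[0x15,0x13,0x17,0x12,0x1a] = 40 33 65 b3 99

#0 dst[0x08+7] := {0xee,0x99,0x33,0xc4,0x40,0x2e,0x65}
#1 dst[0x00+2] := {0xb9,0xed}
#2 dst[0x1d+3] := {0x40,0x2e,0x65}
#3 dst[0x11+5] := {0xee,0x99,0x33,0xc4,0x40}
#4 dst[0x0d+8] := {0x40,0xce,0xfa,0x82,0x07,0xb3,0xb9,0xed}
#5 dst[0x13+8] := {0x33,0xc4,0x40,0x2e,0x65,0xd7,0xee,0x99}
query mem[0x15]=0x40, mem[0x13]=0x33, mem[0x17]=0x65, mem[0x12]=0xb3, mem[0x1a]=0x99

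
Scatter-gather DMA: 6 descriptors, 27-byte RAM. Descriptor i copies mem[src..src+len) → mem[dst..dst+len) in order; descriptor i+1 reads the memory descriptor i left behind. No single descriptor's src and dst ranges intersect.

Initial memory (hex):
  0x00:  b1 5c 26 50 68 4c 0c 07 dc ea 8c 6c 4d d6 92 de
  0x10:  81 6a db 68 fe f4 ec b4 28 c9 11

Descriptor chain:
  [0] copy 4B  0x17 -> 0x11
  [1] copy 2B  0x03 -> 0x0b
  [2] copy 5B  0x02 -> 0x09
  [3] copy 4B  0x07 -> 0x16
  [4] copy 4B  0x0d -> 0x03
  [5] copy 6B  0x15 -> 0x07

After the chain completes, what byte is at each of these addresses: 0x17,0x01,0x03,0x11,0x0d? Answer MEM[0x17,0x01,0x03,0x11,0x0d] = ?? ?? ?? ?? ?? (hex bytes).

MEM[0x17,0x01,0x03,0x11,0x0d] = dc 5c 0c b4 0c

[0] 0x17->0x11 len=4 : b4 28 c9 11
[1] 0x03->0x0b len=2 : 50 68
[2] 0x02->0x09 len=5 : 26 50 68 4c 0c
[3] 0x07->0x16 len=4 : 07 dc 26 50
[4] 0x0d->0x03 len=4 : 0c 92 de 81
[5] 0x15->0x07 len=6 : f4 07 dc 26 50 11
query mem[0x17]=0xdc, mem[0x01]=0x5c, mem[0x03]=0x0c, mem[0x11]=0xb4, mem[0x0d]=0x0c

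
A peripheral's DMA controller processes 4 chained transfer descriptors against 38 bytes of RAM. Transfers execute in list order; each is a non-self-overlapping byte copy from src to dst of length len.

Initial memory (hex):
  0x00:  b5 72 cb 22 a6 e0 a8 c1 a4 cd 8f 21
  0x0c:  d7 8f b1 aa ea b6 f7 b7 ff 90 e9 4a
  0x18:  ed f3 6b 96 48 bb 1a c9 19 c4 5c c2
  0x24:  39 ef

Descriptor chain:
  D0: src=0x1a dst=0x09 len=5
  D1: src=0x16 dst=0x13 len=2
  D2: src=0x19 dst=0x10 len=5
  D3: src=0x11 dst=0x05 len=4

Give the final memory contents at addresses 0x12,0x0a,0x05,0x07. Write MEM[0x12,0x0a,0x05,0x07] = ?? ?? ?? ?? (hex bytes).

#0 dst[0x09+5] := {0x6b,0x96,0x48,0xbb,0x1a}
#1 dst[0x13+2] := {0xe9,0x4a}
#2 dst[0x10+5] := {0xf3,0x6b,0x96,0x48,0xbb}
#3 dst[0x05+4] := {0x6b,0x96,0x48,0xbb}
query mem[0x12]=0x96, mem[0x0a]=0x96, mem[0x05]=0x6b, mem[0x07]=0x48

MEM[0x12,0x0a,0x05,0x07] = 96 96 6b 48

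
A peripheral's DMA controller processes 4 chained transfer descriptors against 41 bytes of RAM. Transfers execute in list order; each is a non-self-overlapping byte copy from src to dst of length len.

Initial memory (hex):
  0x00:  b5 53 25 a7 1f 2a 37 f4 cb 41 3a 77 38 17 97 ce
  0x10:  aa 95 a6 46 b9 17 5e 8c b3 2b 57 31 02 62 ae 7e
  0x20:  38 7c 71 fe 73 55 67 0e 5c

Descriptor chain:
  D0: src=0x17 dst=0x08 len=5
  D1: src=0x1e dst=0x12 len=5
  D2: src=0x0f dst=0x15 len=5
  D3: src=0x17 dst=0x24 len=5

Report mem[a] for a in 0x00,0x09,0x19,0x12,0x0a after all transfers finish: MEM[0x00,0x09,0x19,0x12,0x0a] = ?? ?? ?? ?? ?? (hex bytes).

MEM[0x00,0x09,0x19,0x12,0x0a] = b5 b3 7e ae 2b

  after D0: wrote 5B at 0x08 = 8cb32b5731
  after D1: wrote 5B at 0x12 = ae7e387c71
  after D2: wrote 5B at 0x15 = ceaa95ae7e
  after D3: wrote 5B at 0x24 = 95ae7e5731
query mem[0x00]=0xb5, mem[0x09]=0xb3, mem[0x19]=0x7e, mem[0x12]=0xae, mem[0x0a]=0x2b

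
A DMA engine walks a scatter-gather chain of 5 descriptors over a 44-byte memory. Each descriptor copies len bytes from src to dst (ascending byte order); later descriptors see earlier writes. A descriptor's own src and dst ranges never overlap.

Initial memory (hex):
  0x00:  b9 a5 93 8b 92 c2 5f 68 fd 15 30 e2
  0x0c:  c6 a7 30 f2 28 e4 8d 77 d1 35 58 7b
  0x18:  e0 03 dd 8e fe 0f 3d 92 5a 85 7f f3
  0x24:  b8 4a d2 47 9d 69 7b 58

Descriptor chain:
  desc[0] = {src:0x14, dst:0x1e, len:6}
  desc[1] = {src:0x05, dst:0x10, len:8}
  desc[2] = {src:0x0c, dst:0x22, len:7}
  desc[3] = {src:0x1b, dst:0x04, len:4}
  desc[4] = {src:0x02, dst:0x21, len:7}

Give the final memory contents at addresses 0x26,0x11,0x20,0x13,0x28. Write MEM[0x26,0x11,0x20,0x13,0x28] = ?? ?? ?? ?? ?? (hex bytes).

#0 dst[0x1e+6] := {0xd1,0x35,0x58,0x7b,0xe0,0x03}
#1 dst[0x10+8] := {0xc2,0x5f,0x68,0xfd,0x15,0x30,0xe2,0xc6}
#2 dst[0x22+7] := {0xc6,0xa7,0x30,0xf2,0xc2,0x5f,0x68}
#3 dst[0x04+4] := {0x8e,0xfe,0x0f,0xd1}
#4 dst[0x21+7] := {0x93,0x8b,0x8e,0xfe,0x0f,0xd1,0xfd}
query mem[0x26]=0xd1, mem[0x11]=0x5f, mem[0x20]=0x58, mem[0x13]=0xfd, mem[0x28]=0x68

MEM[0x26,0x11,0x20,0x13,0x28] = d1 5f 58 fd 68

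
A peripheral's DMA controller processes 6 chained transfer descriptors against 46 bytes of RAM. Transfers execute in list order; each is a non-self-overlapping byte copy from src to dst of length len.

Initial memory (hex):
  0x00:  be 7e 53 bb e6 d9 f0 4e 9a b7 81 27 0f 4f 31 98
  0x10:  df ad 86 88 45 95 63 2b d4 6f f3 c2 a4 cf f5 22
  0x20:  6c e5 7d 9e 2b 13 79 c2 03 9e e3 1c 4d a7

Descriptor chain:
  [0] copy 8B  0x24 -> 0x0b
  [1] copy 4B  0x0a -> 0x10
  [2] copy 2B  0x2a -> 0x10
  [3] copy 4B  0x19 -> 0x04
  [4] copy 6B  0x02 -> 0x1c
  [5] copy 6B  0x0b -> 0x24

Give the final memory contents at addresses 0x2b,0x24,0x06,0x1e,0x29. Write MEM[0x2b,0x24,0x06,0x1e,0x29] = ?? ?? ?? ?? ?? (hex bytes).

MEM[0x2b,0x24,0x06,0x1e,0x29] = 1c 2b c2 6f e3

D0: mem[0x0b..0x12] <- [2b 13 79 c2 03 9e e3 1c]
D1: mem[0x10..0x13] <- [81 2b 13 79]
D2: mem[0x10..0x11] <- [e3 1c]
D3: mem[0x04..0x07] <- [6f f3 c2 a4]
D4: mem[0x1c..0x21] <- [53 bb 6f f3 c2 a4]
D5: mem[0x24..0x29] <- [2b 13 79 c2 03 e3]
query mem[0x2b]=0x1c, mem[0x24]=0x2b, mem[0x06]=0xc2, mem[0x1e]=0x6f, mem[0x29]=0xe3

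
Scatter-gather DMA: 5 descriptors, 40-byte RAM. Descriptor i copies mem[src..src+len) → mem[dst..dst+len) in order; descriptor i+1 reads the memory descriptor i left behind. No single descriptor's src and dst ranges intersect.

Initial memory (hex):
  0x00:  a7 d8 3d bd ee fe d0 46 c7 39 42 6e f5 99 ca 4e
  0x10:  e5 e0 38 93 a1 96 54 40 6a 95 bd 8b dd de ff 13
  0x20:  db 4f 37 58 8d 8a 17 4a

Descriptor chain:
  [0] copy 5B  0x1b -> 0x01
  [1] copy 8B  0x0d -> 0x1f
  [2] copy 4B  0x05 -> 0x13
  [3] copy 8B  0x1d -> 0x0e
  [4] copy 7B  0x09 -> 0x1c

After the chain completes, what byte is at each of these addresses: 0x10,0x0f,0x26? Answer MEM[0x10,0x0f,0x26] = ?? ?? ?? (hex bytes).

[0] 0x1b->0x01 len=5 : 8b dd de ff 13
[1] 0x0d->0x1f len=8 : 99 ca 4e e5 e0 38 93 a1
[2] 0x05->0x13 len=4 : 13 d0 46 c7
[3] 0x1d->0x0e len=8 : de ff 99 ca 4e e5 e0 38
[4] 0x09->0x1c len=7 : 39 42 6e f5 99 de ff
query mem[0x10]=0x99, mem[0x0f]=0xff, mem[0x26]=0xa1

MEM[0x10,0x0f,0x26] = 99 ff a1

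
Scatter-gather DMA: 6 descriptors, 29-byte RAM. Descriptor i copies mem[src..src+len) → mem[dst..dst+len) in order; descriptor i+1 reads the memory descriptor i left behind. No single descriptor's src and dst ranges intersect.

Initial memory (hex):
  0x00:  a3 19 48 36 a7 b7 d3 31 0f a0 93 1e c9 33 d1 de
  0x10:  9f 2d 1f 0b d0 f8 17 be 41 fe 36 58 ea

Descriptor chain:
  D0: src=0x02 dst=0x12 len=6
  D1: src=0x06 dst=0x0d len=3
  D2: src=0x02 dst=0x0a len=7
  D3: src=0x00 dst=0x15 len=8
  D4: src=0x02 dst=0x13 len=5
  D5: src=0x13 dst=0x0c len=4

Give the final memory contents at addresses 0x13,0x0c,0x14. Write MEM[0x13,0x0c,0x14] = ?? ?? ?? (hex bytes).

MEM[0x13,0x0c,0x14] = 48 48 36

D0: mem[0x12..0x17] <- [48 36 a7 b7 d3 31]
D1: mem[0x0d..0x0f] <- [d3 31 0f]
D2: mem[0x0a..0x10] <- [48 36 a7 b7 d3 31 0f]
D3: mem[0x15..0x1c] <- [a3 19 48 36 a7 b7 d3 31]
D4: mem[0x13..0x17] <- [48 36 a7 b7 d3]
D5: mem[0x0c..0x0f] <- [48 36 a7 b7]
query mem[0x13]=0x48, mem[0x0c]=0x48, mem[0x14]=0x36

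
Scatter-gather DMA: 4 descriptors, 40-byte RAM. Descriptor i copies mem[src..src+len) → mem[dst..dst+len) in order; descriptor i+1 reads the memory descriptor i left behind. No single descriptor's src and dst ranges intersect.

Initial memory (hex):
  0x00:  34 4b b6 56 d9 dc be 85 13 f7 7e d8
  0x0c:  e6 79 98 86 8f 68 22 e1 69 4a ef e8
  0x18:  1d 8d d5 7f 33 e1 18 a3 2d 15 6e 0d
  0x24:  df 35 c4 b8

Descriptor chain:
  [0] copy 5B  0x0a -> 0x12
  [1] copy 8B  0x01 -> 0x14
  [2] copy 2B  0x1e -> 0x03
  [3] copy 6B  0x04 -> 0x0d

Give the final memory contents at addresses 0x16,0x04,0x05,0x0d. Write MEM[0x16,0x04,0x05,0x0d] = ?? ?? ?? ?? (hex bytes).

D0: mem[0x12..0x16] <- [7e d8 e6 79 98]
D1: mem[0x14..0x1b] <- [4b b6 56 d9 dc be 85 13]
D2: mem[0x03..0x04] <- [18 a3]
D3: mem[0x0d..0x12] <- [a3 dc be 85 13 f7]
query mem[0x16]=0x56, mem[0x04]=0xa3, mem[0x05]=0xdc, mem[0x0d]=0xa3

MEM[0x16,0x04,0x05,0x0d] = 56 a3 dc a3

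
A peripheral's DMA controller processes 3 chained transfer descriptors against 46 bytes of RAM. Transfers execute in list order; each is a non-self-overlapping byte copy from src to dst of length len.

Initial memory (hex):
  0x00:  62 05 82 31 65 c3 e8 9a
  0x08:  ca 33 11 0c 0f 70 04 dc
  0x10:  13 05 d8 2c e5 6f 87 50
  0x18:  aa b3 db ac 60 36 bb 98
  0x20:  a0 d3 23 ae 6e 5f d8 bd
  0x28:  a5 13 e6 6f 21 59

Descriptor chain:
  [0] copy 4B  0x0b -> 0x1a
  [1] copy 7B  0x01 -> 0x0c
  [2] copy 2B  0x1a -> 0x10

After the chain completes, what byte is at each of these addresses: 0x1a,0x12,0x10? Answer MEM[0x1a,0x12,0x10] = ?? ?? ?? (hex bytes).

  after D0: wrote 4B at 0x1a = 0c0f7004
  after D1: wrote 7B at 0x0c = 05823165c3e89a
  after D2: wrote 2B at 0x10 = 0c0f
query mem[0x1a]=0x0c, mem[0x12]=0x9a, mem[0x10]=0x0c

MEM[0x1a,0x12,0x10] = 0c 9a 0c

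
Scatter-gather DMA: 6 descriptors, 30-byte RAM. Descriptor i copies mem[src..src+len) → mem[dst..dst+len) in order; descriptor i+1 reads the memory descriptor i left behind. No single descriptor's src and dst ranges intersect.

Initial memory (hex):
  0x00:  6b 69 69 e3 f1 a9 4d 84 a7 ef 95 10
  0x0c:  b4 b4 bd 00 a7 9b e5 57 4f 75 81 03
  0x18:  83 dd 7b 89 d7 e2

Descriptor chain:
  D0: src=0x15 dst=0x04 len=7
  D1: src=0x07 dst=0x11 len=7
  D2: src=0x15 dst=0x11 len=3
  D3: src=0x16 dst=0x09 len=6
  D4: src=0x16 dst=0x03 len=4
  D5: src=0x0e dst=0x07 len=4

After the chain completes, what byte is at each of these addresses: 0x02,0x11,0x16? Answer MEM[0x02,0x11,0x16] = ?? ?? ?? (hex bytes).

MEM[0x02,0x11,0x16] = 69 10 b4

  after D0: wrote 7B at 0x04 = 75810383dd7b89
  after D1: wrote 7B at 0x11 = 83dd7b8910b4b4
  after D2: wrote 3B at 0x11 = 10b4b4
  after D3: wrote 6B at 0x09 = b4b483dd7b89
  after D4: wrote 4B at 0x03 = b4b483dd
  after D5: wrote 4B at 0x07 = 8900a710
query mem[0x02]=0x69, mem[0x11]=0x10, mem[0x16]=0xb4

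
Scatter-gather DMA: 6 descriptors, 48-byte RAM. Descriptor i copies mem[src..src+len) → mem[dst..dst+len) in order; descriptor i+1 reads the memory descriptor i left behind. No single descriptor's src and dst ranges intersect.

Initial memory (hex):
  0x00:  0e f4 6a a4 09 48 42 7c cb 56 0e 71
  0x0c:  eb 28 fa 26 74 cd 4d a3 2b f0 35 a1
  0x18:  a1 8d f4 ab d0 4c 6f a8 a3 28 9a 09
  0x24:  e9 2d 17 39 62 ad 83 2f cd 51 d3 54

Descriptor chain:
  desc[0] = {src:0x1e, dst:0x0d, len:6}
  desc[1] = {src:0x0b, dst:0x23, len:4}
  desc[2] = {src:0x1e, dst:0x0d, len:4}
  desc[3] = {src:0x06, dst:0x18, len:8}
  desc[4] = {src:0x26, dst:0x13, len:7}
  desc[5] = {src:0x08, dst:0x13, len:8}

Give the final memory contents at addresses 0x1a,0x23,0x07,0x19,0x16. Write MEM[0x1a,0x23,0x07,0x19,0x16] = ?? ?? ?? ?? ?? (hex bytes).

MEM[0x1a,0x23,0x07,0x19,0x16] = a3 71 7c a8 71

[0] 0x1e->0x0d len=6 : 6f a8 a3 28 9a 09
[1] 0x0b->0x23 len=4 : 71 eb 6f a8
[2] 0x1e->0x0d len=4 : 6f a8 a3 28
[3] 0x06->0x18 len=8 : 42 7c cb 56 0e 71 eb 6f
[4] 0x26->0x13 len=7 : a8 39 62 ad 83 2f cd
[5] 0x08->0x13 len=8 : cb 56 0e 71 eb 6f a8 a3
query mem[0x1a]=0xa3, mem[0x23]=0x71, mem[0x07]=0x7c, mem[0x19]=0xa8, mem[0x16]=0x71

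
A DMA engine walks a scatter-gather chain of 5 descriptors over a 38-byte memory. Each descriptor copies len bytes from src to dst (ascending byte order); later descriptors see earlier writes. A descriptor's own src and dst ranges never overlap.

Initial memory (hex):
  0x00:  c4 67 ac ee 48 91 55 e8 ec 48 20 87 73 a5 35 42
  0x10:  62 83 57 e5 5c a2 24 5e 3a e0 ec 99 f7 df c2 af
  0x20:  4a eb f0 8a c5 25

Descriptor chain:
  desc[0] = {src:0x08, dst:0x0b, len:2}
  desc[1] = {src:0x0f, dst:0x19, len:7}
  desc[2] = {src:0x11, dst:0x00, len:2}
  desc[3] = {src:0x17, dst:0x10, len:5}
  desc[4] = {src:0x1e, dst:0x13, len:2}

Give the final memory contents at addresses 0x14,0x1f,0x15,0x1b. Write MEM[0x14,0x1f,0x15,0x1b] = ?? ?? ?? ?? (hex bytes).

[0] 0x08->0x0b len=2 : ec 48
[1] 0x0f->0x19 len=7 : 42 62 83 57 e5 5c a2
[2] 0x11->0x00 len=2 : 83 57
[3] 0x17->0x10 len=5 : 5e 3a 42 62 83
[4] 0x1e->0x13 len=2 : 5c a2
query mem[0x14]=0xa2, mem[0x1f]=0xa2, mem[0x15]=0xa2, mem[0x1b]=0x83

MEM[0x14,0x1f,0x15,0x1b] = a2 a2 a2 83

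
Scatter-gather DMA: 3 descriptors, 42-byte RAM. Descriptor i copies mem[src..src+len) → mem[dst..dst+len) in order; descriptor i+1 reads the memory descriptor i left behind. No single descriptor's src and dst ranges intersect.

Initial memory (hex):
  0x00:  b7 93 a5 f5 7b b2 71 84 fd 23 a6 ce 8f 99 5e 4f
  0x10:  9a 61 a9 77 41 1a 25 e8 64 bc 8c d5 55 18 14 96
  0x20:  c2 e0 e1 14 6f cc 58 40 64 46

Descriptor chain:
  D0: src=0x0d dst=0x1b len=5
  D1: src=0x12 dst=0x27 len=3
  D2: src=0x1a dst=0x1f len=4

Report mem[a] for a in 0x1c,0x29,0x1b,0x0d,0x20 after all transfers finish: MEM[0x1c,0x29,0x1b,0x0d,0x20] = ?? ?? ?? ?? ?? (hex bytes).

MEM[0x1c,0x29,0x1b,0x0d,0x20] = 5e 41 99 99 99

[0] 0x0d->0x1b len=5 : 99 5e 4f 9a 61
[1] 0x12->0x27 len=3 : a9 77 41
[2] 0x1a->0x1f len=4 : 8c 99 5e 4f
query mem[0x1c]=0x5e, mem[0x29]=0x41, mem[0x1b]=0x99, mem[0x0d]=0x99, mem[0x20]=0x99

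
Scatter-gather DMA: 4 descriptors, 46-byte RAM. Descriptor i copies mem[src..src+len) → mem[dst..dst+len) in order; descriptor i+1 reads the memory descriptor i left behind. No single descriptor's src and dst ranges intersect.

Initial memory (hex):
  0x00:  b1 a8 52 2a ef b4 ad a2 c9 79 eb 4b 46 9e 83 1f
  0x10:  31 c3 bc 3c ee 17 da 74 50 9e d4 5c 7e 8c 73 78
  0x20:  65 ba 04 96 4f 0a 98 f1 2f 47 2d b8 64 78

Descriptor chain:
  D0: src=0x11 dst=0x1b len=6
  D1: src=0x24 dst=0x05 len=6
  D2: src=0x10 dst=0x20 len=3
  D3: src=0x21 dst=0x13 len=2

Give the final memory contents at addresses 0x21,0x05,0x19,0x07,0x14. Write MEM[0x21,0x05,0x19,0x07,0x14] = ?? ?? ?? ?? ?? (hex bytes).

#0 dst[0x1b+6] := {0xc3,0xbc,0x3c,0xee,0x17,0xda}
#1 dst[0x05+6] := {0x4f,0x0a,0x98,0xf1,0x2f,0x47}
#2 dst[0x20+3] := {0x31,0xc3,0xbc}
#3 dst[0x13+2] := {0xc3,0xbc}
query mem[0x21]=0xc3, mem[0x05]=0x4f, mem[0x19]=0x9e, mem[0x07]=0x98, mem[0x14]=0xbc

MEM[0x21,0x05,0x19,0x07,0x14] = c3 4f 9e 98 bc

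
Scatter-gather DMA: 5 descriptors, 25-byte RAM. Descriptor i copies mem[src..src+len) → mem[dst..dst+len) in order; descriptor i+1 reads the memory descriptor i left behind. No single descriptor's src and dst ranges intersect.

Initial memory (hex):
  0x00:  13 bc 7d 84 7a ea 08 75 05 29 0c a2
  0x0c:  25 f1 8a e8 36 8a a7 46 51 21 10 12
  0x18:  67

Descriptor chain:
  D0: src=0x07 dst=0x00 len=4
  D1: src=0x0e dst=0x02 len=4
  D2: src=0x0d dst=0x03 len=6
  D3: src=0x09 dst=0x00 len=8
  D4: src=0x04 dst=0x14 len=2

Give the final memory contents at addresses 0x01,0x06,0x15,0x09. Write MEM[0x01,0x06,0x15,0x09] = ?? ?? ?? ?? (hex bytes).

[0] 0x07->0x00 len=4 : 75 05 29 0c
[1] 0x0e->0x02 len=4 : 8a e8 36 8a
[2] 0x0d->0x03 len=6 : f1 8a e8 36 8a a7
[3] 0x09->0x00 len=8 : 29 0c a2 25 f1 8a e8 36
[4] 0x04->0x14 len=2 : f1 8a
query mem[0x01]=0x0c, mem[0x06]=0xe8, mem[0x15]=0x8a, mem[0x09]=0x29

MEM[0x01,0x06,0x15,0x09] = 0c e8 8a 29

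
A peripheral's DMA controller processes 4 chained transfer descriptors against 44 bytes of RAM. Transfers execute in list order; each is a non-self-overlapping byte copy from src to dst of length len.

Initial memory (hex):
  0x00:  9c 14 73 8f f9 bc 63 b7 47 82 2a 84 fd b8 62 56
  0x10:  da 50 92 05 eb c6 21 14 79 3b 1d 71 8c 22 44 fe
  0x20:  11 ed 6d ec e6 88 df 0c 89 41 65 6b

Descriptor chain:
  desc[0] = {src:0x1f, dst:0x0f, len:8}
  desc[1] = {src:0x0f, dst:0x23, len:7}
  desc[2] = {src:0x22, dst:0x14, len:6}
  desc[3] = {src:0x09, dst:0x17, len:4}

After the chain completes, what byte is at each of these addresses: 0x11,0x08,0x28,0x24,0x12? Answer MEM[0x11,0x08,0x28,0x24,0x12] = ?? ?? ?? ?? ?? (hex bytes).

MEM[0x11,0x08,0x28,0x24,0x12] = ed 47 e6 11 6d

[0] 0x1f->0x0f len=8 : fe 11 ed 6d ec e6 88 df
[1] 0x0f->0x23 len=7 : fe 11 ed 6d ec e6 88
[2] 0x22->0x14 len=6 : 6d fe 11 ed 6d ec
[3] 0x09->0x17 len=4 : 82 2a 84 fd
query mem[0x11]=0xed, mem[0x08]=0x47, mem[0x28]=0xe6, mem[0x24]=0x11, mem[0x12]=0x6d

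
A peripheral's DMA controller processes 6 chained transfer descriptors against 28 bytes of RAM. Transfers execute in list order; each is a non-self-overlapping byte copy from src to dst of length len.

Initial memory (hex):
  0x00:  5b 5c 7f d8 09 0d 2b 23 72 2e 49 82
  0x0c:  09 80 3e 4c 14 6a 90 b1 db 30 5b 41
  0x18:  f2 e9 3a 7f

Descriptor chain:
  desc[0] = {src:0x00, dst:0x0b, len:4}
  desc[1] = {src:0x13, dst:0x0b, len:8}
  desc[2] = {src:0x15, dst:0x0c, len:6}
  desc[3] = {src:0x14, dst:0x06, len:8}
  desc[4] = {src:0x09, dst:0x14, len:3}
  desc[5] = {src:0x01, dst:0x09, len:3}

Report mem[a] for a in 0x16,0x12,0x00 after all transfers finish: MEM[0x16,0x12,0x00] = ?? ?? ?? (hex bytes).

D0: mem[0x0b..0x0e] <- [5b 5c 7f d8]
D1: mem[0x0b..0x12] <- [b1 db 30 5b 41 f2 e9 3a]
D2: mem[0x0c..0x11] <- [30 5b 41 f2 e9 3a]
D3: mem[0x06..0x0d] <- [db 30 5b 41 f2 e9 3a 7f]
D4: mem[0x14..0x16] <- [41 f2 e9]
D5: mem[0x09..0x0b] <- [5c 7f d8]
query mem[0x16]=0xe9, mem[0x12]=0x3a, mem[0x00]=0x5b

MEM[0x16,0x12,0x00] = e9 3a 5b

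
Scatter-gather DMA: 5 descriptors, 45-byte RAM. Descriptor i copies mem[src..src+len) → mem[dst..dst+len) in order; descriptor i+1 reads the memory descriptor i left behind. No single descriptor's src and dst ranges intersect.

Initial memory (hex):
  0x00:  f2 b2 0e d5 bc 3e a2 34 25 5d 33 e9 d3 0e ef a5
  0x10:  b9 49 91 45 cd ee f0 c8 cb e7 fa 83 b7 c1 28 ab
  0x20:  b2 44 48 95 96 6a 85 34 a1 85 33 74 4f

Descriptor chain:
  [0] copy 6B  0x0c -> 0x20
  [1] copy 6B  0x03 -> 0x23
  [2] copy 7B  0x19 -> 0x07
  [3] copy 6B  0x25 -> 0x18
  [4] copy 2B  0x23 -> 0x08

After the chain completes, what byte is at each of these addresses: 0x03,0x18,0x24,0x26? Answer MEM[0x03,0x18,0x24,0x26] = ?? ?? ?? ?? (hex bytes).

MEM[0x03,0x18,0x24,0x26] = d5 3e bc a2

  after D0: wrote 6B at 0x20 = d30eefa5b949
  after D1: wrote 6B at 0x23 = d5bc3ea23425
  after D2: wrote 7B at 0x07 = e7fa83b7c128ab
  after D3: wrote 6B at 0x18 = 3ea234258533
  after D4: wrote 2B at 0x08 = d5bc
query mem[0x03]=0xd5, mem[0x18]=0x3e, mem[0x24]=0xbc, mem[0x26]=0xa2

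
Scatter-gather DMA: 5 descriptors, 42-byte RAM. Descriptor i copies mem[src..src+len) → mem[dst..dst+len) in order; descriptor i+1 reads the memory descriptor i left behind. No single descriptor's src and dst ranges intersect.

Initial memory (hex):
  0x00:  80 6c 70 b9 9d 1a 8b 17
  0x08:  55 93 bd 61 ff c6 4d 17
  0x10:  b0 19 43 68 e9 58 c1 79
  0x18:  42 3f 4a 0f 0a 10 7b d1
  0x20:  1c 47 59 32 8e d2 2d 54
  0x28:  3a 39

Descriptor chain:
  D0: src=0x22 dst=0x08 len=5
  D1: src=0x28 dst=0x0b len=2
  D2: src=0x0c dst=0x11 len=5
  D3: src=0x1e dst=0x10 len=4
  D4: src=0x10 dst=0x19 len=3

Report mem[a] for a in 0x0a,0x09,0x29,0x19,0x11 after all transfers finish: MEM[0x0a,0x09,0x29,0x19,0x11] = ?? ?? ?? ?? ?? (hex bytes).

MEM[0x0a,0x09,0x29,0x19,0x11] = 8e 32 39 7b d1

[0] 0x22->0x08 len=5 : 59 32 8e d2 2d
[1] 0x28->0x0b len=2 : 3a 39
[2] 0x0c->0x11 len=5 : 39 c6 4d 17 b0
[3] 0x1e->0x10 len=4 : 7b d1 1c 47
[4] 0x10->0x19 len=3 : 7b d1 1c
query mem[0x0a]=0x8e, mem[0x09]=0x32, mem[0x29]=0x39, mem[0x19]=0x7b, mem[0x11]=0xd1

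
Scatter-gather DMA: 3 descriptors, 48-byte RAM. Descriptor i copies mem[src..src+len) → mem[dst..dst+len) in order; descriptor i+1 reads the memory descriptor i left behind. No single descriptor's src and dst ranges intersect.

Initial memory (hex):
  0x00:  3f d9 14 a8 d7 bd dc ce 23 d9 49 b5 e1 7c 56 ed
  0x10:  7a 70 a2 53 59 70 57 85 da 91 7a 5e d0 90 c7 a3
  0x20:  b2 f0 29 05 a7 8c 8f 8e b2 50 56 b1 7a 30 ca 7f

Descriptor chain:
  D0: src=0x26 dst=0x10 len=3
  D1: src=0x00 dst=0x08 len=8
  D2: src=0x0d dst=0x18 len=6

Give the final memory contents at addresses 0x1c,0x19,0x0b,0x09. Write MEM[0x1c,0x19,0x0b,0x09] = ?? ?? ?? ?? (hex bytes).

MEM[0x1c,0x19,0x0b,0x09] = 8e dc a8 d9

  after D0: wrote 3B at 0x10 = 8f8eb2
  after D1: wrote 8B at 0x08 = 3fd914a8d7bddcce
  after D2: wrote 6B at 0x18 = bddcce8f8eb2
query mem[0x1c]=0x8e, mem[0x19]=0xdc, mem[0x0b]=0xa8, mem[0x09]=0xd9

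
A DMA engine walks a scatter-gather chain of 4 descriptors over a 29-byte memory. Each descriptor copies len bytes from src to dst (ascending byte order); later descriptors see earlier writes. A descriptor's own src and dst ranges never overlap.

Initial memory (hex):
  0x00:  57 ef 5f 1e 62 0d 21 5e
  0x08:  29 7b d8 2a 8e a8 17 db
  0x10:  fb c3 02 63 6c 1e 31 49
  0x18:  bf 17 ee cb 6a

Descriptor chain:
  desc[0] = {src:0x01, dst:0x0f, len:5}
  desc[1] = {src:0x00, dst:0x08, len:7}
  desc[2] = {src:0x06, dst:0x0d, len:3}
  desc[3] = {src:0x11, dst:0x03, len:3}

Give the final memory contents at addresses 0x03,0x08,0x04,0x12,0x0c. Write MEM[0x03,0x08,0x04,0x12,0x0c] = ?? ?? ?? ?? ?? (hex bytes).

#0 dst[0x0f+5] := {0xef,0x5f,0x1e,0x62,0x0d}
#1 dst[0x08+7] := {0x57,0xef,0x5f,0x1e,0x62,0x0d,0x21}
#2 dst[0x0d+3] := {0x21,0x5e,0x57}
#3 dst[0x03+3] := {0x1e,0x62,0x0d}
query mem[0x03]=0x1e, mem[0x08]=0x57, mem[0x04]=0x62, mem[0x12]=0x62, mem[0x0c]=0x62

MEM[0x03,0x08,0x04,0x12,0x0c] = 1e 57 62 62 62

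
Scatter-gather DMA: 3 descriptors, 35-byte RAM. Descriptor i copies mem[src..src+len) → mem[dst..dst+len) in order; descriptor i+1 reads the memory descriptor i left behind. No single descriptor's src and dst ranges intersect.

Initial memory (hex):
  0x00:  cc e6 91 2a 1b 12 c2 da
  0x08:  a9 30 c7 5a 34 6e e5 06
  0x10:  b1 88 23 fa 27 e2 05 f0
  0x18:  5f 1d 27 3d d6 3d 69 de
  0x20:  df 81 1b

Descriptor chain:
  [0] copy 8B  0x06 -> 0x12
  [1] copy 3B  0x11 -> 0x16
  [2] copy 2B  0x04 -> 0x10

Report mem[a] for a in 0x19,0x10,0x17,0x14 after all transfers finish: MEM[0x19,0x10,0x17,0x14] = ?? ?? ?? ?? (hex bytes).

#0 dst[0x12+8] := {0xc2,0xda,0xa9,0x30,0xc7,0x5a,0x34,0x6e}
#1 dst[0x16+3] := {0x88,0xc2,0xda}
#2 dst[0x10+2] := {0x1b,0x12}
query mem[0x19]=0x6e, mem[0x10]=0x1b, mem[0x17]=0xc2, mem[0x14]=0xa9

MEM[0x19,0x10,0x17,0x14] = 6e 1b c2 a9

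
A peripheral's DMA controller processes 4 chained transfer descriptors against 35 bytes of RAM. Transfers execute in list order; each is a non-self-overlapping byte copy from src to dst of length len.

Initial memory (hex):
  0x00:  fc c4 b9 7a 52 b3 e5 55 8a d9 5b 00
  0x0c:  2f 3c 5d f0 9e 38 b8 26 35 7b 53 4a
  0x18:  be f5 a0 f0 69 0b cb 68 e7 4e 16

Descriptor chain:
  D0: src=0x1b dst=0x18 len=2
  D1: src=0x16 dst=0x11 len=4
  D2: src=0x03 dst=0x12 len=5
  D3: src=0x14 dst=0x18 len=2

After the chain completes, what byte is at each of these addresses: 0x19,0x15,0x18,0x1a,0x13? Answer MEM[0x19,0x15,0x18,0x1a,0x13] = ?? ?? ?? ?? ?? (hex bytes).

MEM[0x19,0x15,0x18,0x1a,0x13] = e5 e5 b3 a0 52

  after D0: wrote 2B at 0x18 = f069
  after D1: wrote 4B at 0x11 = 534af069
  after D2: wrote 5B at 0x12 = 7a52b3e555
  after D3: wrote 2B at 0x18 = b3e5
query mem[0x19]=0xe5, mem[0x15]=0xe5, mem[0x18]=0xb3, mem[0x1a]=0xa0, mem[0x13]=0x52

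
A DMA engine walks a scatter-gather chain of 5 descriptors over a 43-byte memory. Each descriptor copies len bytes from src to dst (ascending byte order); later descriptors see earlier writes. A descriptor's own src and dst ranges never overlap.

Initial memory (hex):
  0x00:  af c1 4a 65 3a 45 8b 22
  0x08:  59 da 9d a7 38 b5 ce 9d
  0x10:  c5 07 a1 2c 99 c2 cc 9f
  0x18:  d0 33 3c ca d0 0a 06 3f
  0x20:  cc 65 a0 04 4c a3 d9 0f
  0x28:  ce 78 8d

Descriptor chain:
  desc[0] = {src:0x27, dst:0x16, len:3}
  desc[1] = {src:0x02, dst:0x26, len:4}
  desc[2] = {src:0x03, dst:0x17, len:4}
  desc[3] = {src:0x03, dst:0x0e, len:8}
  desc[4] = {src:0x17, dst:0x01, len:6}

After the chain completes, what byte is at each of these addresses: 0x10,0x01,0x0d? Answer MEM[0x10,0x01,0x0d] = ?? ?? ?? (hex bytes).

D0: mem[0x16..0x18] <- [0f ce 78]
D1: mem[0x26..0x29] <- [4a 65 3a 45]
D2: mem[0x17..0x1a] <- [65 3a 45 8b]
D3: mem[0x0e..0x15] <- [65 3a 45 8b 22 59 da 9d]
D4: mem[0x01..0x06] <- [65 3a 45 8b ca d0]
query mem[0x10]=0x45, mem[0x01]=0x65, mem[0x0d]=0xb5

MEM[0x10,0x01,0x0d] = 45 65 b5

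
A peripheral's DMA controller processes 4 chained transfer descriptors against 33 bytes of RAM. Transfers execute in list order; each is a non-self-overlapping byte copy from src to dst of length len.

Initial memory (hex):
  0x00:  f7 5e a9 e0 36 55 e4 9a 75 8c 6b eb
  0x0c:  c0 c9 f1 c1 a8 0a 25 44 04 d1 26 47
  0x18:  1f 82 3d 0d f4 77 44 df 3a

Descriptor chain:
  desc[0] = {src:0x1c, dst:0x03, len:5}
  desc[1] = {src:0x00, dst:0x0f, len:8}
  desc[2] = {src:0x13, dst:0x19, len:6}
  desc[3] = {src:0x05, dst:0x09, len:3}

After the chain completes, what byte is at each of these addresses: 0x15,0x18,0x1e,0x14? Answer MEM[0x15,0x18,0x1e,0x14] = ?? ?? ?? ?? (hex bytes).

#0 dst[0x03+5] := {0xf4,0x77,0x44,0xdf,0x3a}
#1 dst[0x0f+8] := {0xf7,0x5e,0xa9,0xf4,0x77,0x44,0xdf,0x3a}
#2 dst[0x19+6] := {0x77,0x44,0xdf,0x3a,0x47,0x1f}
#3 dst[0x09+3] := {0x44,0xdf,0x3a}
query mem[0x15]=0xdf, mem[0x18]=0x1f, mem[0x1e]=0x1f, mem[0x14]=0x44

MEM[0x15,0x18,0x1e,0x14] = df 1f 1f 44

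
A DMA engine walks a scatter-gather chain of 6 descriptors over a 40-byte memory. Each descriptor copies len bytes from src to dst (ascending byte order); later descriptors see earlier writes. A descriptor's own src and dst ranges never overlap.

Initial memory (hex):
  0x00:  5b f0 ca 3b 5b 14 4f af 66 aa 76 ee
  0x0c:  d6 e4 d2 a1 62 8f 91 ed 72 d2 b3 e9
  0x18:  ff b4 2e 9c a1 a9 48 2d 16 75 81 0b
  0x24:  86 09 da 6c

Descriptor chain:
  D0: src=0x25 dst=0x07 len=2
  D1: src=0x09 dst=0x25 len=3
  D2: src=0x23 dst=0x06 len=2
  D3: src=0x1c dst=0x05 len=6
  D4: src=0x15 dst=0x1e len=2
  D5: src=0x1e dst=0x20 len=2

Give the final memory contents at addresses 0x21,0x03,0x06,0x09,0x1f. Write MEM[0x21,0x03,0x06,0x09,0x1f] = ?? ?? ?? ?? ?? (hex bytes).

D0: mem[0x07..0x08] <- [09 da]
D1: mem[0x25..0x27] <- [aa 76 ee]
D2: mem[0x06..0x07] <- [0b 86]
D3: mem[0x05..0x0a] <- [a1 a9 48 2d 16 75]
D4: mem[0x1e..0x1f] <- [d2 b3]
D5: mem[0x20..0x21] <- [d2 b3]
query mem[0x21]=0xb3, mem[0x03]=0x3b, mem[0x06]=0xa9, mem[0x09]=0x16, mem[0x1f]=0xb3

MEM[0x21,0x03,0x06,0x09,0x1f] = b3 3b a9 16 b3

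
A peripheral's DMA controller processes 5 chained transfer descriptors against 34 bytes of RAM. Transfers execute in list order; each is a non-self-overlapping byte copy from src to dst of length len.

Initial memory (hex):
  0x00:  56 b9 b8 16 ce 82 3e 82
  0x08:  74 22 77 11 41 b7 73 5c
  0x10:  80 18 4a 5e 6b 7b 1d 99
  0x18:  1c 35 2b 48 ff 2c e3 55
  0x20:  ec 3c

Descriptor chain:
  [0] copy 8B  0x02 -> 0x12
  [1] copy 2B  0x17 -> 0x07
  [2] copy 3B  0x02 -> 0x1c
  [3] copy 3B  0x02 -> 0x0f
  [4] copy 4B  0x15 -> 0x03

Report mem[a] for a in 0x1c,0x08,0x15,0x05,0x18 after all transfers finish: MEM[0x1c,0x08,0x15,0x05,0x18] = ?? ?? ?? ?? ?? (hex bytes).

  after D0: wrote 8B at 0x12 = b816ce823e827422
  after D1: wrote 2B at 0x07 = 8274
  after D2: wrote 3B at 0x1c = b816ce
  after D3: wrote 3B at 0x0f = b816ce
  after D4: wrote 4B at 0x03 = 823e8274
query mem[0x1c]=0xb8, mem[0x08]=0x74, mem[0x15]=0x82, mem[0x05]=0x82, mem[0x18]=0x74

MEM[0x1c,0x08,0x15,0x05,0x18] = b8 74 82 82 74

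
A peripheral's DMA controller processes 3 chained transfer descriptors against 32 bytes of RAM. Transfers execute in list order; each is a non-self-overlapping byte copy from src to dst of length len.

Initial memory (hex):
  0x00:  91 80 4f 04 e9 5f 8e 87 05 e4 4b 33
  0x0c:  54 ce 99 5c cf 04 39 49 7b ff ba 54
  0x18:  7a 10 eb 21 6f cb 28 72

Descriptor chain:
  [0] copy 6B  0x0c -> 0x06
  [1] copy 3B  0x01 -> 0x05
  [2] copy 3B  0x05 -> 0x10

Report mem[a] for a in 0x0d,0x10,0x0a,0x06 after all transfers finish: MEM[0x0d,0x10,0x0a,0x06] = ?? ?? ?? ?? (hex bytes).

MEM[0x0d,0x10,0x0a,0x06] = ce 80 cf 4f

[0] 0x0c->0x06 len=6 : 54 ce 99 5c cf 04
[1] 0x01->0x05 len=3 : 80 4f 04
[2] 0x05->0x10 len=3 : 80 4f 04
query mem[0x0d]=0xce, mem[0x10]=0x80, mem[0x0a]=0xcf, mem[0x06]=0x4f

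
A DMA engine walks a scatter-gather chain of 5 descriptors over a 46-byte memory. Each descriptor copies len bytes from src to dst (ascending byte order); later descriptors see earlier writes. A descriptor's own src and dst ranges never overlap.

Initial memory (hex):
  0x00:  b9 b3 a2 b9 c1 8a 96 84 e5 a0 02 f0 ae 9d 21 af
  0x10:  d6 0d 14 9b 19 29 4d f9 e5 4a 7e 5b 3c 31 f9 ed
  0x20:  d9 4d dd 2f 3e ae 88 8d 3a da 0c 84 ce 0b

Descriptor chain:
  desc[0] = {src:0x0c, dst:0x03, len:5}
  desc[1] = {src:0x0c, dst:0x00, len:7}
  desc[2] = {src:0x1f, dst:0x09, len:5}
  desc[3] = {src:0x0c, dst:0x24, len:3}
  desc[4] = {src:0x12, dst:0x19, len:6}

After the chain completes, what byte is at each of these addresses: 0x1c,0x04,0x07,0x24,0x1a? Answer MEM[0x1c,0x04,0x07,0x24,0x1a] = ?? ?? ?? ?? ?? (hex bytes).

D0: mem[0x03..0x07] <- [ae 9d 21 af d6]
D1: mem[0x00..0x06] <- [ae 9d 21 af d6 0d 14]
D2: mem[0x09..0x0d] <- [ed d9 4d dd 2f]
D3: mem[0x24..0x26] <- [dd 2f 21]
D4: mem[0x19..0x1e] <- [14 9b 19 29 4d f9]
query mem[0x1c]=0x29, mem[0x04]=0xd6, mem[0x07]=0xd6, mem[0x24]=0xdd, mem[0x1a]=0x9b

MEM[0x1c,0x04,0x07,0x24,0x1a] = 29 d6 d6 dd 9b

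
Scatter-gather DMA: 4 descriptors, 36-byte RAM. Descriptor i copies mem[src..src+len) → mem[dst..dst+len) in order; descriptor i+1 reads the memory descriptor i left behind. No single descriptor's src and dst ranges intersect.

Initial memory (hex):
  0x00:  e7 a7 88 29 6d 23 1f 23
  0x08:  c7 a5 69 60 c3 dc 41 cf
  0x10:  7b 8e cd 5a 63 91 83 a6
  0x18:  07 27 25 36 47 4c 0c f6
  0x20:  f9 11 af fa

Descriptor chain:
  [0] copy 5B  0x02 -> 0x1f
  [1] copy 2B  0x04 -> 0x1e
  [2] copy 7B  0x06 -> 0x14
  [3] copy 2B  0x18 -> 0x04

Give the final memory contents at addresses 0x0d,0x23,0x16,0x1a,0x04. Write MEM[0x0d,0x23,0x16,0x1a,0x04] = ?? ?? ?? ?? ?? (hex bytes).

#0 dst[0x1f+5] := {0x88,0x29,0x6d,0x23,0x1f}
#1 dst[0x1e+2] := {0x6d,0x23}
#2 dst[0x14+7] := {0x1f,0x23,0xc7,0xa5,0x69,0x60,0xc3}
#3 dst[0x04+2] := {0x69,0x60}
query mem[0x0d]=0xdc, mem[0x23]=0x1f, mem[0x16]=0xc7, mem[0x1a]=0xc3, mem[0x04]=0x69

MEM[0x0d,0x23,0x16,0x1a,0x04] = dc 1f c7 c3 69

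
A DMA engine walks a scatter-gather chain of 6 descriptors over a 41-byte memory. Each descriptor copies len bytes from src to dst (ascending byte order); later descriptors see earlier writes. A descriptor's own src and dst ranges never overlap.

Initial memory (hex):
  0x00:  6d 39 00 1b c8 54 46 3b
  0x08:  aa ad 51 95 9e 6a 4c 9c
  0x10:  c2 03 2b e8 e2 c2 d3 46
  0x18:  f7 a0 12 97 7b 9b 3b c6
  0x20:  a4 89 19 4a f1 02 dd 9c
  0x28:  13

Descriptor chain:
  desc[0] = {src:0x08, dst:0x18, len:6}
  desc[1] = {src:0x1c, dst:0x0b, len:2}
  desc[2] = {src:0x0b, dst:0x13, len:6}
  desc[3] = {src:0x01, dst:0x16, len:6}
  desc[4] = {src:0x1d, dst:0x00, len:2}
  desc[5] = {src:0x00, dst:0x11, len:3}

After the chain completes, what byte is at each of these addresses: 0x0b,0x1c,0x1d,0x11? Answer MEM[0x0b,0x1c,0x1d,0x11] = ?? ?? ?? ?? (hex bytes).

D0: mem[0x18..0x1d] <- [aa ad 51 95 9e 6a]
D1: mem[0x0b..0x0c] <- [9e 6a]
D2: mem[0x13..0x18] <- [9e 6a 6a 4c 9c c2]
D3: mem[0x16..0x1b] <- [39 00 1b c8 54 46]
D4: mem[0x00..0x01] <- [6a 3b]
D5: mem[0x11..0x13] <- [6a 3b 00]
query mem[0x0b]=0x9e, mem[0x1c]=0x9e, mem[0x1d]=0x6a, mem[0x11]=0x6a

MEM[0x0b,0x1c,0x1d,0x11] = 9e 9e 6a 6a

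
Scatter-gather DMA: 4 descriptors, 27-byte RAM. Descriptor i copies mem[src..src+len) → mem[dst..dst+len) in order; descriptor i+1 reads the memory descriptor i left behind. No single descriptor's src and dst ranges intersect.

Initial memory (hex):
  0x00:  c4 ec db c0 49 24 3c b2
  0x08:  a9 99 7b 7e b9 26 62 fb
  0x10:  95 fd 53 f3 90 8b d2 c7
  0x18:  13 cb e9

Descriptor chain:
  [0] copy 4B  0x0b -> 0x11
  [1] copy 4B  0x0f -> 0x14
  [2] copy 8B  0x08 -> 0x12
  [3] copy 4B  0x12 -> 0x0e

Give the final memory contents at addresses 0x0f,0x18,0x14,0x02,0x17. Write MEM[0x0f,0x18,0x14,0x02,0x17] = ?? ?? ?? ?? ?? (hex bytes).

MEM[0x0f,0x18,0x14,0x02,0x17] = 99 62 7b db 26

  after D0: wrote 4B at 0x11 = 7eb92662
  after D1: wrote 4B at 0x14 = fb957eb9
  after D2: wrote 8B at 0x12 = a9997b7eb92662fb
  after D3: wrote 4B at 0x0e = a9997b7e
query mem[0x0f]=0x99, mem[0x18]=0x62, mem[0x14]=0x7b, mem[0x02]=0xdb, mem[0x17]=0x26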